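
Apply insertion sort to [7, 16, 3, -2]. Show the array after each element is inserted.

First element 7 is already 'sorted'
Insert 16: shifted 0 elements -> [7, 16, 3, -2]
Insert 3: shifted 2 elements -> [3, 7, 16, -2]
Insert -2: shifted 3 elements -> [-2, 3, 7, 16]


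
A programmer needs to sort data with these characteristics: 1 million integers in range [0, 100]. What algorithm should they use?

Best choice: Counting sort
Reason: O(n + k) where k=100 is small; linear time beats O(n log n)


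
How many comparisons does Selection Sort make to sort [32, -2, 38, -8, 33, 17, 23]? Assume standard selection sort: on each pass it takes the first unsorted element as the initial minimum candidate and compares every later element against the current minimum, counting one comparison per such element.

Pass 1: scan indices 1..6 for the minimum = 6 comparison(s); min is -8, place at index 0 -> [-8, -2, 38, 32, 33, 17, 23]
Pass 2: scan indices 2..6 for the minimum = 5 comparison(s); min is -2, place at index 1 -> [-8, -2, 38, 32, 33, 17, 23]
Pass 3: scan indices 3..6 for the minimum = 4 comparison(s); min is 17, place at index 2 -> [-8, -2, 17, 32, 33, 38, 23]
Pass 4: scan indices 4..6 for the minimum = 3 comparison(s); min is 23, place at index 3 -> [-8, -2, 17, 23, 33, 38, 32]
Pass 5: scan indices 5..6 for the minimum = 2 comparison(s); min is 32, place at index 4 -> [-8, -2, 17, 23, 32, 38, 33]
Pass 6: scan indices 6..6 for the minimum = 1 comparison(s); min is 33, place at index 5 -> [-8, -2, 17, 23, 32, 33, 38]
Selection sort always scans the whole unsorted suffix, so the count is (n-1) + (n-2) + ... + 1 = n(n-1)/2 = 7*6/2 = 21 regardless of the input order.
Total comparisons: 6 + 5 + 4 + 3 + 2 + 1 = 21


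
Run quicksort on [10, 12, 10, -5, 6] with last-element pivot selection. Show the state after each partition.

Partition 1: pivot=6 at index 1 -> [-5, 6, 10, 10, 12]
Partition 2: pivot=12 at index 4 -> [-5, 6, 10, 10, 12]
Partition 3: pivot=10 at index 3 -> [-5, 6, 10, 10, 12]


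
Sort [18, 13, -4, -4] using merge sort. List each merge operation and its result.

Divide and conquer:
  Merge [18] + [13] -> [13, 18]
  Merge [-4] + [-4] -> [-4, -4]
  Merge [13, 18] + [-4, -4] -> [-4, -4, 13, 18]


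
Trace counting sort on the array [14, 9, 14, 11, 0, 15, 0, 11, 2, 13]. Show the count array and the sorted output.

Count array: [2, 0, 1, 0, 0, 0, 0, 0, 0, 1, 0, 2, 0, 1, 2, 1]
(count[i] = number of elements equal to i)
Cumulative count: [2, 2, 3, 3, 3, 3, 3, 3, 3, 4, 4, 6, 6, 7, 9, 10]
Sorted: [0, 0, 2, 9, 11, 11, 13, 14, 14, 15]


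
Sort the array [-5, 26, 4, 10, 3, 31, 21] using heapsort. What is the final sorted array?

Build heap: [31, 26, 21, 10, 3, 4, -5]
Extract 31: [26, 10, 21, -5, 3, 4, 31]
Extract 26: [21, 10, 4, -5, 3, 26, 31]
Extract 21: [10, 3, 4, -5, 21, 26, 31]
Extract 10: [4, 3, -5, 10, 21, 26, 31]
Extract 4: [3, -5, 4, 10, 21, 26, 31]
Extract 3: [-5, 3, 4, 10, 21, 26, 31]


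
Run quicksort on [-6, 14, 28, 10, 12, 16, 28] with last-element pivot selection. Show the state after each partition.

Partition 1: pivot=28 at index 6 -> [-6, 14, 28, 10, 12, 16, 28]
Partition 2: pivot=16 at index 4 -> [-6, 14, 10, 12, 16, 28, 28]
Partition 3: pivot=12 at index 2 -> [-6, 10, 12, 14, 16, 28, 28]
Partition 4: pivot=10 at index 1 -> [-6, 10, 12, 14, 16, 28, 28]


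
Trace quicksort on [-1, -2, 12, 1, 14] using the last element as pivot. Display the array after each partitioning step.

Partition 1: pivot=14 at index 4 -> [-1, -2, 12, 1, 14]
Partition 2: pivot=1 at index 2 -> [-1, -2, 1, 12, 14]
Partition 3: pivot=-2 at index 0 -> [-2, -1, 1, 12, 14]


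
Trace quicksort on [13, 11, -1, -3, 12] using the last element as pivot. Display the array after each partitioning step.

Partition 1: pivot=12 at index 3 -> [11, -1, -3, 12, 13]
Partition 2: pivot=-3 at index 0 -> [-3, -1, 11, 12, 13]
Partition 3: pivot=11 at index 2 -> [-3, -1, 11, 12, 13]


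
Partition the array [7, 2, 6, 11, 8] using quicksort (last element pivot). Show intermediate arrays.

Partition 1: pivot=8 at index 3 -> [7, 2, 6, 8, 11]
Partition 2: pivot=6 at index 1 -> [2, 6, 7, 8, 11]


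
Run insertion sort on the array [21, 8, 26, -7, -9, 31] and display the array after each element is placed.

First element 21 is already 'sorted'
Insert 8: shifted 1 elements -> [8, 21, 26, -7, -9, 31]
Insert 26: shifted 0 elements -> [8, 21, 26, -7, -9, 31]
Insert -7: shifted 3 elements -> [-7, 8, 21, 26, -9, 31]
Insert -9: shifted 4 elements -> [-9, -7, 8, 21, 26, 31]
Insert 31: shifted 0 elements -> [-9, -7, 8, 21, 26, 31]


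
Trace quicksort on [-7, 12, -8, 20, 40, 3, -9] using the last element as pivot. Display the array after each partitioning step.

Partition 1: pivot=-9 at index 0 -> [-9, 12, -8, 20, 40, 3, -7]
Partition 2: pivot=-7 at index 2 -> [-9, -8, -7, 20, 40, 3, 12]
Partition 3: pivot=12 at index 4 -> [-9, -8, -7, 3, 12, 20, 40]
Partition 4: pivot=40 at index 6 -> [-9, -8, -7, 3, 12, 20, 40]


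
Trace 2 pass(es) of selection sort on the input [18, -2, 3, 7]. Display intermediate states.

Pass 1: Select minimum -2 at index 1, swap -> [-2, 18, 3, 7]
Pass 2: Select minimum 3 at index 2, swap -> [-2, 3, 18, 7]


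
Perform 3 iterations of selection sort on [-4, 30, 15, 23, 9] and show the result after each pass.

Pass 1: Select minimum -4 at index 0, swap -> [-4, 30, 15, 23, 9]
Pass 2: Select minimum 9 at index 4, swap -> [-4, 9, 15, 23, 30]
Pass 3: Select minimum 15 at index 2, swap -> [-4, 9, 15, 23, 30]


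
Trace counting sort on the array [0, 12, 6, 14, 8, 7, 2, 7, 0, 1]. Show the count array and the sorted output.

Count array: [2, 1, 1, 0, 0, 0, 1, 2, 1, 0, 0, 0, 1, 0, 1]
(count[i] = number of elements equal to i)
Cumulative count: [2, 3, 4, 4, 4, 4, 5, 7, 8, 8, 8, 8, 9, 9, 10]
Sorted: [0, 0, 1, 2, 6, 7, 7, 8, 12, 14]


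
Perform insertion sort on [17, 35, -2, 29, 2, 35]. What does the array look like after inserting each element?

First element 17 is already 'sorted'
Insert 35: shifted 0 elements -> [17, 35, -2, 29, 2, 35]
Insert -2: shifted 2 elements -> [-2, 17, 35, 29, 2, 35]
Insert 29: shifted 1 elements -> [-2, 17, 29, 35, 2, 35]
Insert 2: shifted 3 elements -> [-2, 2, 17, 29, 35, 35]
Insert 35: shifted 0 elements -> [-2, 2, 17, 29, 35, 35]


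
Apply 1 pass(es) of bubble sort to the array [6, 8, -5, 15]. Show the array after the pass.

After pass 1: [6, -5, 8, 15] (1 swaps)
Total swaps: 1


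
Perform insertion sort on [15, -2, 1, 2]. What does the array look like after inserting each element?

First element 15 is already 'sorted'
Insert -2: shifted 1 elements -> [-2, 15, 1, 2]
Insert 1: shifted 1 elements -> [-2, 1, 15, 2]
Insert 2: shifted 1 elements -> [-2, 1, 2, 15]


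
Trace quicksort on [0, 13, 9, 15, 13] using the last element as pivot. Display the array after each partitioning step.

Partition 1: pivot=13 at index 3 -> [0, 13, 9, 13, 15]
Partition 2: pivot=9 at index 1 -> [0, 9, 13, 13, 15]


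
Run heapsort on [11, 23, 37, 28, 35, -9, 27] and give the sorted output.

Build heap: [37, 35, 27, 28, 23, -9, 11]
Extract 37: [35, 28, 27, 11, 23, -9, 37]
Extract 35: [28, 23, 27, 11, -9, 35, 37]
Extract 28: [27, 23, -9, 11, 28, 35, 37]
Extract 27: [23, 11, -9, 27, 28, 35, 37]
Extract 23: [11, -9, 23, 27, 28, 35, 37]
Extract 11: [-9, 11, 23, 27, 28, 35, 37]


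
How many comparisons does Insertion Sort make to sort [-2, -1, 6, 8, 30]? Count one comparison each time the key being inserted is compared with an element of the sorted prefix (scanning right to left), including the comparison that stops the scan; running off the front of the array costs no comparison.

Insert -1: -2 <= -1 (stop) = 1 comparison(s) -> [-2, -1, 6, 8, 30]
Insert 6: -1 <= 6 (stop) = 1 comparison(s) -> [-2, -1, 6, 8, 30]
Insert 8: 6 <= 8 (stop) = 1 comparison(s) -> [-2, -1, 6, 8, 30]
Insert 30: 8 <= 30 (stop) = 1 comparison(s) -> [-2, -1, 6, 8, 30]
Total comparisons: 1 + 1 + 1 + 1 = 4


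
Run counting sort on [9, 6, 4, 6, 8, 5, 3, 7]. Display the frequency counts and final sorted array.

Count array: [0, 0, 0, 1, 1, 1, 2, 1, 1, 1]
(count[i] = number of elements equal to i)
Cumulative count: [0, 0, 0, 1, 2, 3, 5, 6, 7, 8]
Sorted: [3, 4, 5, 6, 6, 7, 8, 9]


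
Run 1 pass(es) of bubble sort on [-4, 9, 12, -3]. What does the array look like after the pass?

After pass 1: [-4, 9, -3, 12] (1 swaps)
Total swaps: 1


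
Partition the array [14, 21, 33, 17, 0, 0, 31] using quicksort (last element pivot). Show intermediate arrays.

Partition 1: pivot=31 at index 5 -> [14, 21, 17, 0, 0, 31, 33]
Partition 2: pivot=0 at index 1 -> [0, 0, 17, 14, 21, 31, 33]
Partition 3: pivot=21 at index 4 -> [0, 0, 17, 14, 21, 31, 33]
Partition 4: pivot=14 at index 2 -> [0, 0, 14, 17, 21, 31, 33]


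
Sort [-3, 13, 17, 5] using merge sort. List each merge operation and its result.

Divide and conquer:
  Merge [-3] + [13] -> [-3, 13]
  Merge [17] + [5] -> [5, 17]
  Merge [-3, 13] + [5, 17] -> [-3, 5, 13, 17]


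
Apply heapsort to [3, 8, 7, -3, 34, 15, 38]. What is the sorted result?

Build heap: [38, 34, 15, -3, 8, 3, 7]
Extract 38: [34, 8, 15, -3, 7, 3, 38]
Extract 34: [15, 8, 3, -3, 7, 34, 38]
Extract 15: [8, 7, 3, -3, 15, 34, 38]
Extract 8: [7, -3, 3, 8, 15, 34, 38]
Extract 7: [3, -3, 7, 8, 15, 34, 38]
Extract 3: [-3, 3, 7, 8, 15, 34, 38]


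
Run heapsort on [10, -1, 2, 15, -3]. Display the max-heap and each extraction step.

Build heap: [15, 10, 2, -1, -3]
Extract 15: [10, -1, 2, -3, 15]
Extract 10: [2, -1, -3, 10, 15]
Extract 2: [-1, -3, 2, 10, 15]
Extract -1: [-3, -1, 2, 10, 15]


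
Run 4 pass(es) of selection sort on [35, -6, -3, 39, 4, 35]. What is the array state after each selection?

Pass 1: Select minimum -6 at index 1, swap -> [-6, 35, -3, 39, 4, 35]
Pass 2: Select minimum -3 at index 2, swap -> [-6, -3, 35, 39, 4, 35]
Pass 3: Select minimum 4 at index 4, swap -> [-6, -3, 4, 39, 35, 35]
Pass 4: Select minimum 35 at index 4, swap -> [-6, -3, 4, 35, 39, 35]


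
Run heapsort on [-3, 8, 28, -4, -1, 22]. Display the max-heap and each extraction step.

Build heap: [28, 8, 22, -4, -1, -3]
Extract 28: [22, 8, -3, -4, -1, 28]
Extract 22: [8, -1, -3, -4, 22, 28]
Extract 8: [-1, -4, -3, 8, 22, 28]
Extract -1: [-3, -4, -1, 8, 22, 28]
Extract -3: [-4, -3, -1, 8, 22, 28]


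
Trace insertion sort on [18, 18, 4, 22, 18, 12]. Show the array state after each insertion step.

First element 18 is already 'sorted'
Insert 18: shifted 0 elements -> [18, 18, 4, 22, 18, 12]
Insert 4: shifted 2 elements -> [4, 18, 18, 22, 18, 12]
Insert 22: shifted 0 elements -> [4, 18, 18, 22, 18, 12]
Insert 18: shifted 1 elements -> [4, 18, 18, 18, 22, 12]
Insert 12: shifted 4 elements -> [4, 12, 18, 18, 18, 22]


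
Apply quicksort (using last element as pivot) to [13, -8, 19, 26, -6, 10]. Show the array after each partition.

Partition 1: pivot=10 at index 2 -> [-8, -6, 10, 26, 13, 19]
Partition 2: pivot=-6 at index 1 -> [-8, -6, 10, 26, 13, 19]
Partition 3: pivot=19 at index 4 -> [-8, -6, 10, 13, 19, 26]


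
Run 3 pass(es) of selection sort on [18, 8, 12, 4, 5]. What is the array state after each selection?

Pass 1: Select minimum 4 at index 3, swap -> [4, 8, 12, 18, 5]
Pass 2: Select minimum 5 at index 4, swap -> [4, 5, 12, 18, 8]
Pass 3: Select minimum 8 at index 4, swap -> [4, 5, 8, 18, 12]


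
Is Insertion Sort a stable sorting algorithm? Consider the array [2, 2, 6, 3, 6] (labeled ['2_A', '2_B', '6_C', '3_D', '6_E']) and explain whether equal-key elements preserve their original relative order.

Trace Insertion Sort on the labeled array (the key is the number; the letter only tracks identity):
  Insert 2_B at index 1: [2_A, 2_B, 6_C, 3_D, 6_E]
  Insert 6_C at index 2: [2_A, 2_B, 6_C, 3_D, 6_E]
  Insert 3_D at index 2: [2_A, 2_B, 3_D, 6_C, 6_E]
  Insert 6_E at index 4: [2_A, 2_B, 3_D, 6_C, 6_E]
Final order: [2_A, 2_B, 3_D, 6_C, 6_E]
Equal keys:
  value 2: originally 2_A, 2_B; after sorting 2_A, 2_B -> order preserved
  value 6: originally 6_C, 6_E; after sorting 6_C, 6_E -> order preserved
All equal keys kept their original relative order. Insertion Sort is stable: elements are shifted only while they are strictly greater than the key, so a key is inserted after any equal elements already placed.
Answer: Stable


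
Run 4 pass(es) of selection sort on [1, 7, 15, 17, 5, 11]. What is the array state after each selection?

Pass 1: Select minimum 1 at index 0, swap -> [1, 7, 15, 17, 5, 11]
Pass 2: Select minimum 5 at index 4, swap -> [1, 5, 15, 17, 7, 11]
Pass 3: Select minimum 7 at index 4, swap -> [1, 5, 7, 17, 15, 11]
Pass 4: Select minimum 11 at index 5, swap -> [1, 5, 7, 11, 15, 17]


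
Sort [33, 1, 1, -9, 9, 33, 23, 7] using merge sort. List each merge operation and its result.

Divide and conquer:
  Merge [33] + [1] -> [1, 33]
  Merge [1] + [-9] -> [-9, 1]
  Merge [1, 33] + [-9, 1] -> [-9, 1, 1, 33]
  Merge [9] + [33] -> [9, 33]
  Merge [23] + [7] -> [7, 23]
  Merge [9, 33] + [7, 23] -> [7, 9, 23, 33]
  Merge [-9, 1, 1, 33] + [7, 9, 23, 33] -> [-9, 1, 1, 7, 9, 23, 33, 33]


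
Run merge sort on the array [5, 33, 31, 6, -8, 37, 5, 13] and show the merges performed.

Divide and conquer:
  Merge [5] + [33] -> [5, 33]
  Merge [31] + [6] -> [6, 31]
  Merge [5, 33] + [6, 31] -> [5, 6, 31, 33]
  Merge [-8] + [37] -> [-8, 37]
  Merge [5] + [13] -> [5, 13]
  Merge [-8, 37] + [5, 13] -> [-8, 5, 13, 37]
  Merge [5, 6, 31, 33] + [-8, 5, 13, 37] -> [-8, 5, 5, 6, 13, 31, 33, 37]


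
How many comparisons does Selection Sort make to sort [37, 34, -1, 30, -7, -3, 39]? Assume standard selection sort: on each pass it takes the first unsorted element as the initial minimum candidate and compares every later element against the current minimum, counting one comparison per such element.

Pass 1: scan indices 1..6 for the minimum = 6 comparison(s); min is -7, place at index 0 -> [-7, 34, -1, 30, 37, -3, 39]
Pass 2: scan indices 2..6 for the minimum = 5 comparison(s); min is -3, place at index 1 -> [-7, -3, -1, 30, 37, 34, 39]
Pass 3: scan indices 3..6 for the minimum = 4 comparison(s); min is -1, place at index 2 -> [-7, -3, -1, 30, 37, 34, 39]
Pass 4: scan indices 4..6 for the minimum = 3 comparison(s); min is 30, place at index 3 -> [-7, -3, -1, 30, 37, 34, 39]
Pass 5: scan indices 5..6 for the minimum = 2 comparison(s); min is 34, place at index 4 -> [-7, -3, -1, 30, 34, 37, 39]
Pass 6: scan indices 6..6 for the minimum = 1 comparison(s); min is 37, place at index 5 -> [-7, -3, -1, 30, 34, 37, 39]
Selection sort always scans the whole unsorted suffix, so the count is (n-1) + (n-2) + ... + 1 = n(n-1)/2 = 7*6/2 = 21 regardless of the input order.
Total comparisons: 6 + 5 + 4 + 3 + 2 + 1 = 21


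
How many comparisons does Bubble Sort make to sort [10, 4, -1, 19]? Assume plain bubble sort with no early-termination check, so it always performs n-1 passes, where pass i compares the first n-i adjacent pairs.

Pass 1: compare adjacent pairs (0,1)..(2,3) = 3 comparison(s), 2 swap(s) -> [4, -1, 10, 19]
Pass 2: compare adjacent pairs (0,1)..(1,2) = 2 comparison(s), 1 swap(s) -> [-1, 4, 10, 19]
Pass 3: compare adjacent pairs (0,1)..(0,1) = 1 comparison(s), 0 swap(s) -> [-1, 4, 10, 19]
Total comparisons: 3 + 2 + 1 = 6


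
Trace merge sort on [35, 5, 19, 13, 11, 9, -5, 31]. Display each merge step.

Divide and conquer:
  Merge [35] + [5] -> [5, 35]
  Merge [19] + [13] -> [13, 19]
  Merge [5, 35] + [13, 19] -> [5, 13, 19, 35]
  Merge [11] + [9] -> [9, 11]
  Merge [-5] + [31] -> [-5, 31]
  Merge [9, 11] + [-5, 31] -> [-5, 9, 11, 31]
  Merge [5, 13, 19, 35] + [-5, 9, 11, 31] -> [-5, 5, 9, 11, 13, 19, 31, 35]


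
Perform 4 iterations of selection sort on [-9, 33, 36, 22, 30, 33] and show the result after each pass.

Pass 1: Select minimum -9 at index 0, swap -> [-9, 33, 36, 22, 30, 33]
Pass 2: Select minimum 22 at index 3, swap -> [-9, 22, 36, 33, 30, 33]
Pass 3: Select minimum 30 at index 4, swap -> [-9, 22, 30, 33, 36, 33]
Pass 4: Select minimum 33 at index 3, swap -> [-9, 22, 30, 33, 36, 33]


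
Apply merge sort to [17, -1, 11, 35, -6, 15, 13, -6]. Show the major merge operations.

Divide and conquer:
  Merge [17] + [-1] -> [-1, 17]
  Merge [11] + [35] -> [11, 35]
  Merge [-1, 17] + [11, 35] -> [-1, 11, 17, 35]
  Merge [-6] + [15] -> [-6, 15]
  Merge [13] + [-6] -> [-6, 13]
  Merge [-6, 15] + [-6, 13] -> [-6, -6, 13, 15]
  Merge [-1, 11, 17, 35] + [-6, -6, 13, 15] -> [-6, -6, -1, 11, 13, 15, 17, 35]


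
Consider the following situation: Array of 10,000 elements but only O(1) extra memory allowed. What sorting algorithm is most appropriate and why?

Best choice: Heapsort
Reason: Heapsort rearranges the array in place using O(1) auxiliary space and still guarantees O(n log n) time; quicksort partitions in place but needs Theta(log n) stack space for recursion (O(n) in the worst case), and mergesort requires O(n) auxiliary space


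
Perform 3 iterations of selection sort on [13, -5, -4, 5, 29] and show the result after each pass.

Pass 1: Select minimum -5 at index 1, swap -> [-5, 13, -4, 5, 29]
Pass 2: Select minimum -4 at index 2, swap -> [-5, -4, 13, 5, 29]
Pass 3: Select minimum 5 at index 3, swap -> [-5, -4, 5, 13, 29]


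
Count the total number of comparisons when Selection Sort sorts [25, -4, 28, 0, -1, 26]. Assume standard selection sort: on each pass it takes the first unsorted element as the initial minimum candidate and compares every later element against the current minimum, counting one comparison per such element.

Pass 1: scan indices 1..5 for the minimum = 5 comparison(s); min is -4, place at index 0 -> [-4, 25, 28, 0, -1, 26]
Pass 2: scan indices 2..5 for the minimum = 4 comparison(s); min is -1, place at index 1 -> [-4, -1, 28, 0, 25, 26]
Pass 3: scan indices 3..5 for the minimum = 3 comparison(s); min is 0, place at index 2 -> [-4, -1, 0, 28, 25, 26]
Pass 4: scan indices 4..5 for the minimum = 2 comparison(s); min is 25, place at index 3 -> [-4, -1, 0, 25, 28, 26]
Pass 5: scan indices 5..5 for the minimum = 1 comparison(s); min is 26, place at index 4 -> [-4, -1, 0, 25, 26, 28]
Selection sort always scans the whole unsorted suffix, so the count is (n-1) + (n-2) + ... + 1 = n(n-1)/2 = 6*5/2 = 15 regardless of the input order.
Total comparisons: 5 + 4 + 3 + 2 + 1 = 15


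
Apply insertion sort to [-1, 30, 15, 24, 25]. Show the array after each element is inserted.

First element -1 is already 'sorted'
Insert 30: shifted 0 elements -> [-1, 30, 15, 24, 25]
Insert 15: shifted 1 elements -> [-1, 15, 30, 24, 25]
Insert 24: shifted 1 elements -> [-1, 15, 24, 30, 25]
Insert 25: shifted 1 elements -> [-1, 15, 24, 25, 30]


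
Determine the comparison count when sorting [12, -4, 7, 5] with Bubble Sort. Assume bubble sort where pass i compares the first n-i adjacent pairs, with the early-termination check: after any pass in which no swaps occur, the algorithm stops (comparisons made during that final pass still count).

Pass 1: compare adjacent pairs (0,1)..(2,3) = 3 comparison(s), 3 swap(s) -> [-4, 7, 5, 12]
Pass 2: compare adjacent pairs (0,1)..(1,2) = 2 comparison(s), 1 swap(s) -> [-4, 5, 7, 12]
Pass 3: compare adjacent pairs (0,1)..(0,1) = 1 comparison(s), 0 swap(s) -> [-4, 5, 7, 12]
No swaps in this pass, so bubble sort stops here.
Total comparisons: 3 + 2 + 1 = 6


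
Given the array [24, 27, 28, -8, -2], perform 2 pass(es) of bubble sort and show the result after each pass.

After pass 1: [24, 27, -8, -2, 28] (2 swaps)
After pass 2: [24, -8, -2, 27, 28] (2 swaps)
Total swaps: 4


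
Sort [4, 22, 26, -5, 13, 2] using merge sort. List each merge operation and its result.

Divide and conquer:
  Merge [22] + [26] -> [22, 26]
  Merge [4] + [22, 26] -> [4, 22, 26]
  Merge [13] + [2] -> [2, 13]
  Merge [-5] + [2, 13] -> [-5, 2, 13]
  Merge [4, 22, 26] + [-5, 2, 13] -> [-5, 2, 4, 13, 22, 26]


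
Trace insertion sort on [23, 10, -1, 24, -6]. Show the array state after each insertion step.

First element 23 is already 'sorted'
Insert 10: shifted 1 elements -> [10, 23, -1, 24, -6]
Insert -1: shifted 2 elements -> [-1, 10, 23, 24, -6]
Insert 24: shifted 0 elements -> [-1, 10, 23, 24, -6]
Insert -6: shifted 4 elements -> [-6, -1, 10, 23, 24]


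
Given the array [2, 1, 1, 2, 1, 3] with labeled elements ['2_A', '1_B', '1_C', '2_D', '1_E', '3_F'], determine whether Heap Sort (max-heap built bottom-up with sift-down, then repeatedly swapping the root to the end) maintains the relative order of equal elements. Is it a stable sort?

Trace Heap Sort on the labeled array (the key is the number; the letter only tracks identity):
  Build max-heap: [3_F, 2_D, 2_A, 1_B, 1_E, 1_C]
  Swap root 3_F to index 5, re-heapify first 5 -> [2_D, 1_C, 2_A, 1_B, 1_E, 3_F]
  Swap root 2_D to index 4, re-heapify first 4 -> [2_A, 1_C, 1_E, 1_B, 2_D, 3_F]
  Swap root 2_A to index 3, re-heapify first 3 -> [1_B, 1_C, 1_E, 2_A, 2_D, 3_F]
  Swap root 1_B to index 2, re-heapify first 2 -> [1_E, 1_C, 1_B, 2_A, 2_D, 3_F]
  Swap root 1_E to index 1, re-heapify first 1 -> [1_C, 1_E, 1_B, 2_A, 2_D, 3_F]
Final order: [1_C, 1_E, 1_B, 2_A, 2_D, 3_F]
Equal keys:
  value 1: originally 1_B, 1_C, 1_E; after sorting 1_C, 1_E, 1_B -> order changed
  value 2: originally 2_A, 2_D; after sorting 2_A, 2_D -> order preserved
Equal keys were reordered, so Heap Sort is not stable: heap construction and root-to-end swaps move elements without regard to the original order of equal keys. (One such input is enough; an unstable sort may happen to preserve order on other inputs, but it gives no guarantee.)
Answer: Not stable


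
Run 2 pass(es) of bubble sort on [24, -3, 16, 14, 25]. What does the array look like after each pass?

After pass 1: [-3, 16, 14, 24, 25] (3 swaps)
After pass 2: [-3, 14, 16, 24, 25] (1 swaps)
Total swaps: 4


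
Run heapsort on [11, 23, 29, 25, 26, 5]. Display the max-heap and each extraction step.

Build heap: [29, 26, 11, 25, 23, 5]
Extract 29: [26, 25, 11, 5, 23, 29]
Extract 26: [25, 23, 11, 5, 26, 29]
Extract 25: [23, 5, 11, 25, 26, 29]
Extract 23: [11, 5, 23, 25, 26, 29]
Extract 11: [5, 11, 23, 25, 26, 29]


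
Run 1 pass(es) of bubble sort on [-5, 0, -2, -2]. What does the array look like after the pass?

After pass 1: [-5, -2, -2, 0] (2 swaps)
Total swaps: 2


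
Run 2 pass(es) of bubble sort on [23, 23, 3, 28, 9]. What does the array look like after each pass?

After pass 1: [23, 3, 23, 9, 28] (2 swaps)
After pass 2: [3, 23, 9, 23, 28] (2 swaps)
Total swaps: 4


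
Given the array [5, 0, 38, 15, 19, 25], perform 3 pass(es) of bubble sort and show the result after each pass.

After pass 1: [0, 5, 15, 19, 25, 38] (4 swaps)
After pass 2: [0, 5, 15, 19, 25, 38] (0 swaps)
After pass 3: [0, 5, 15, 19, 25, 38] (0 swaps)
Total swaps: 4


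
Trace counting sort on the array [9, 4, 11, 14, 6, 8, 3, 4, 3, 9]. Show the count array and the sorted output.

Count array: [0, 0, 0, 2, 2, 0, 1, 0, 1, 2, 0, 1, 0, 0, 1]
(count[i] = number of elements equal to i)
Cumulative count: [0, 0, 0, 2, 4, 4, 5, 5, 6, 8, 8, 9, 9, 9, 10]
Sorted: [3, 3, 4, 4, 6, 8, 9, 9, 11, 14]


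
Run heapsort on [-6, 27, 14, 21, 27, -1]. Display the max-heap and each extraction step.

Build heap: [27, 27, 14, 21, -6, -1]
Extract 27: [27, 21, 14, -1, -6, 27]
Extract 27: [21, -1, 14, -6, 27, 27]
Extract 21: [14, -1, -6, 21, 27, 27]
Extract 14: [-1, -6, 14, 21, 27, 27]
Extract -1: [-6, -1, 14, 21, 27, 27]


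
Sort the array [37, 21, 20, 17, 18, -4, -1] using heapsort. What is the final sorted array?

Build heap: [37, 21, 20, 17, 18, -4, -1]
Extract 37: [21, 18, 20, 17, -1, -4, 37]
Extract 21: [20, 18, -4, 17, -1, 21, 37]
Extract 20: [18, 17, -4, -1, 20, 21, 37]
Extract 18: [17, -1, -4, 18, 20, 21, 37]
Extract 17: [-1, -4, 17, 18, 20, 21, 37]
Extract -1: [-4, -1, 17, 18, 20, 21, 37]


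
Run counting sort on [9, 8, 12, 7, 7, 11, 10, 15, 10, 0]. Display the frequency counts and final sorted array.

Count array: [1, 0, 0, 0, 0, 0, 0, 2, 1, 1, 2, 1, 1, 0, 0, 1]
(count[i] = number of elements equal to i)
Cumulative count: [1, 1, 1, 1, 1, 1, 1, 3, 4, 5, 7, 8, 9, 9, 9, 10]
Sorted: [0, 7, 7, 8, 9, 10, 10, 11, 12, 15]


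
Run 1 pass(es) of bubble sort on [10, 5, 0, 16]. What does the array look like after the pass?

After pass 1: [5, 0, 10, 16] (2 swaps)
Total swaps: 2


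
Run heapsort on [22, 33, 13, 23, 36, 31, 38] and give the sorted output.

Build heap: [38, 36, 31, 23, 33, 22, 13]
Extract 38: [36, 33, 31, 23, 13, 22, 38]
Extract 36: [33, 23, 31, 22, 13, 36, 38]
Extract 33: [31, 23, 13, 22, 33, 36, 38]
Extract 31: [23, 22, 13, 31, 33, 36, 38]
Extract 23: [22, 13, 23, 31, 33, 36, 38]
Extract 22: [13, 22, 23, 31, 33, 36, 38]


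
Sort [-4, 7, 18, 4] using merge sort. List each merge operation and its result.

Divide and conquer:
  Merge [-4] + [7] -> [-4, 7]
  Merge [18] + [4] -> [4, 18]
  Merge [-4, 7] + [4, 18] -> [-4, 4, 7, 18]


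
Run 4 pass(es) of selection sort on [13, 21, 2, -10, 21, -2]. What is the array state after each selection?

Pass 1: Select minimum -10 at index 3, swap -> [-10, 21, 2, 13, 21, -2]
Pass 2: Select minimum -2 at index 5, swap -> [-10, -2, 2, 13, 21, 21]
Pass 3: Select minimum 2 at index 2, swap -> [-10, -2, 2, 13, 21, 21]
Pass 4: Select minimum 13 at index 3, swap -> [-10, -2, 2, 13, 21, 21]


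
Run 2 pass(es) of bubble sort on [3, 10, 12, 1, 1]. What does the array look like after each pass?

After pass 1: [3, 10, 1, 1, 12] (2 swaps)
After pass 2: [3, 1, 1, 10, 12] (2 swaps)
Total swaps: 4


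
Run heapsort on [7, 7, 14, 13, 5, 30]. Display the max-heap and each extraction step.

Build heap: [30, 13, 14, 7, 5, 7]
Extract 30: [14, 13, 7, 7, 5, 30]
Extract 14: [13, 7, 7, 5, 14, 30]
Extract 13: [7, 5, 7, 13, 14, 30]
Extract 7: [7, 5, 7, 13, 14, 30]
Extract 7: [5, 7, 7, 13, 14, 30]


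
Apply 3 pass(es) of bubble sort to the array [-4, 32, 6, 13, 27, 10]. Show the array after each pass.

After pass 1: [-4, 6, 13, 27, 10, 32] (4 swaps)
After pass 2: [-4, 6, 13, 10, 27, 32] (1 swaps)
After pass 3: [-4, 6, 10, 13, 27, 32] (1 swaps)
Total swaps: 6


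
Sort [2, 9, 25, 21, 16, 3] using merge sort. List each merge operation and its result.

Divide and conquer:
  Merge [9] + [25] -> [9, 25]
  Merge [2] + [9, 25] -> [2, 9, 25]
  Merge [16] + [3] -> [3, 16]
  Merge [21] + [3, 16] -> [3, 16, 21]
  Merge [2, 9, 25] + [3, 16, 21] -> [2, 3, 9, 16, 21, 25]


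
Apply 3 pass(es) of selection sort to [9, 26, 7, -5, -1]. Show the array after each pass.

Pass 1: Select minimum -5 at index 3, swap -> [-5, 26, 7, 9, -1]
Pass 2: Select minimum -1 at index 4, swap -> [-5, -1, 7, 9, 26]
Pass 3: Select minimum 7 at index 2, swap -> [-5, -1, 7, 9, 26]


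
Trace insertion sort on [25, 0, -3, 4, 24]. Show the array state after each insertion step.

First element 25 is already 'sorted'
Insert 0: shifted 1 elements -> [0, 25, -3, 4, 24]
Insert -3: shifted 2 elements -> [-3, 0, 25, 4, 24]
Insert 4: shifted 1 elements -> [-3, 0, 4, 25, 24]
Insert 24: shifted 1 elements -> [-3, 0, 4, 24, 25]


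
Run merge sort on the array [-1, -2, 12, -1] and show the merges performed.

Divide and conquer:
  Merge [-1] + [-2] -> [-2, -1]
  Merge [12] + [-1] -> [-1, 12]
  Merge [-2, -1] + [-1, 12] -> [-2, -1, -1, 12]


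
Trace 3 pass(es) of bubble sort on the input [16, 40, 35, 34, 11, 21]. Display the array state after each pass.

After pass 1: [16, 35, 34, 11, 21, 40] (4 swaps)
After pass 2: [16, 34, 11, 21, 35, 40] (3 swaps)
After pass 3: [16, 11, 21, 34, 35, 40] (2 swaps)
Total swaps: 9


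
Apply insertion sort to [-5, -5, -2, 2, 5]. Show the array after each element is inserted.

First element -5 is already 'sorted'
Insert -5: shifted 0 elements -> [-5, -5, -2, 2, 5]
Insert -2: shifted 0 elements -> [-5, -5, -2, 2, 5]
Insert 2: shifted 0 elements -> [-5, -5, -2, 2, 5]
Insert 5: shifted 0 elements -> [-5, -5, -2, 2, 5]


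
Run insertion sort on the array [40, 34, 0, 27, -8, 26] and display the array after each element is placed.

First element 40 is already 'sorted'
Insert 34: shifted 1 elements -> [34, 40, 0, 27, -8, 26]
Insert 0: shifted 2 elements -> [0, 34, 40, 27, -8, 26]
Insert 27: shifted 2 elements -> [0, 27, 34, 40, -8, 26]
Insert -8: shifted 4 elements -> [-8, 0, 27, 34, 40, 26]
Insert 26: shifted 3 elements -> [-8, 0, 26, 27, 34, 40]


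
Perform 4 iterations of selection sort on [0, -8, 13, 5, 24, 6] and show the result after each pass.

Pass 1: Select minimum -8 at index 1, swap -> [-8, 0, 13, 5, 24, 6]
Pass 2: Select minimum 0 at index 1, swap -> [-8, 0, 13, 5, 24, 6]
Pass 3: Select minimum 5 at index 3, swap -> [-8, 0, 5, 13, 24, 6]
Pass 4: Select minimum 6 at index 5, swap -> [-8, 0, 5, 6, 24, 13]


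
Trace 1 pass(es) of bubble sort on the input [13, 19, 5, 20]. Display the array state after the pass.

After pass 1: [13, 5, 19, 20] (1 swaps)
Total swaps: 1


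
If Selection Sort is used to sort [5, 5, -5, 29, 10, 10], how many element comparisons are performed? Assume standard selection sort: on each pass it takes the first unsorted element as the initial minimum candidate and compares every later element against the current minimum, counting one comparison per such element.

Pass 1: scan indices 1..5 for the minimum = 5 comparison(s); min is -5, place at index 0 -> [-5, 5, 5, 29, 10, 10]
Pass 2: scan indices 2..5 for the minimum = 4 comparison(s); min is 5, place at index 1 -> [-5, 5, 5, 29, 10, 10]
Pass 3: scan indices 3..5 for the minimum = 3 comparison(s); min is 5, place at index 2 -> [-5, 5, 5, 29, 10, 10]
Pass 4: scan indices 4..5 for the minimum = 2 comparison(s); min is 10, place at index 3 -> [-5, 5, 5, 10, 29, 10]
Pass 5: scan indices 5..5 for the minimum = 1 comparison(s); min is 10, place at index 4 -> [-5, 5, 5, 10, 10, 29]
Selection sort always scans the whole unsorted suffix, so the count is (n-1) + (n-2) + ... + 1 = n(n-1)/2 = 6*5/2 = 15 regardless of the input order.
Total comparisons: 5 + 4 + 3 + 2 + 1 = 15


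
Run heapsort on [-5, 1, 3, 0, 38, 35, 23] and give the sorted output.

Build heap: [38, 1, 35, 0, -5, 3, 23]
Extract 38: [35, 1, 23, 0, -5, 3, 38]
Extract 35: [23, 1, 3, 0, -5, 35, 38]
Extract 23: [3, 1, -5, 0, 23, 35, 38]
Extract 3: [1, 0, -5, 3, 23, 35, 38]
Extract 1: [0, -5, 1, 3, 23, 35, 38]
Extract 0: [-5, 0, 1, 3, 23, 35, 38]


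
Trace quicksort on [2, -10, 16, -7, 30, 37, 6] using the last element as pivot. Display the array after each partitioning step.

Partition 1: pivot=6 at index 3 -> [2, -10, -7, 6, 30, 37, 16]
Partition 2: pivot=-7 at index 1 -> [-10, -7, 2, 6, 30, 37, 16]
Partition 3: pivot=16 at index 4 -> [-10, -7, 2, 6, 16, 37, 30]
Partition 4: pivot=30 at index 5 -> [-10, -7, 2, 6, 16, 30, 37]


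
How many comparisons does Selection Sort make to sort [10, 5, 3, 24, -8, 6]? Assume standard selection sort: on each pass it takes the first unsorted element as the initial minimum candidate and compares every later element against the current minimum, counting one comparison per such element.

Pass 1: scan indices 1..5 for the minimum = 5 comparison(s); min is -8, place at index 0 -> [-8, 5, 3, 24, 10, 6]
Pass 2: scan indices 2..5 for the minimum = 4 comparison(s); min is 3, place at index 1 -> [-8, 3, 5, 24, 10, 6]
Pass 3: scan indices 3..5 for the minimum = 3 comparison(s); min is 5, place at index 2 -> [-8, 3, 5, 24, 10, 6]
Pass 4: scan indices 4..5 for the minimum = 2 comparison(s); min is 6, place at index 3 -> [-8, 3, 5, 6, 10, 24]
Pass 5: scan indices 5..5 for the minimum = 1 comparison(s); min is 10, place at index 4 -> [-8, 3, 5, 6, 10, 24]
Selection sort always scans the whole unsorted suffix, so the count is (n-1) + (n-2) + ... + 1 = n(n-1)/2 = 6*5/2 = 15 regardless of the input order.
Total comparisons: 5 + 4 + 3 + 2 + 1 = 15


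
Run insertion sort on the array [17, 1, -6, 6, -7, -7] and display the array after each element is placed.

First element 17 is already 'sorted'
Insert 1: shifted 1 elements -> [1, 17, -6, 6, -7, -7]
Insert -6: shifted 2 elements -> [-6, 1, 17, 6, -7, -7]
Insert 6: shifted 1 elements -> [-6, 1, 6, 17, -7, -7]
Insert -7: shifted 4 elements -> [-7, -6, 1, 6, 17, -7]
Insert -7: shifted 4 elements -> [-7, -7, -6, 1, 6, 17]


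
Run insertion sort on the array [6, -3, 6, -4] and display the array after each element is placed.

First element 6 is already 'sorted'
Insert -3: shifted 1 elements -> [-3, 6, 6, -4]
Insert 6: shifted 0 elements -> [-3, 6, 6, -4]
Insert -4: shifted 3 elements -> [-4, -3, 6, 6]


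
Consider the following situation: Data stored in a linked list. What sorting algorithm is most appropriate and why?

Best choice: Merge sort
Reason: Merge sort doesn't require random access; can be done in O(1) extra space for linked lists


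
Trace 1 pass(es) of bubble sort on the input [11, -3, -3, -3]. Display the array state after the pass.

After pass 1: [-3, -3, -3, 11] (3 swaps)
Total swaps: 3


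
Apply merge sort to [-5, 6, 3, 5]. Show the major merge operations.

Divide and conquer:
  Merge [-5] + [6] -> [-5, 6]
  Merge [3] + [5] -> [3, 5]
  Merge [-5, 6] + [3, 5] -> [-5, 3, 5, 6]


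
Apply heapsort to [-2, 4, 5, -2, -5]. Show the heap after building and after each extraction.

Build heap: [5, 4, -2, -2, -5]
Extract 5: [4, -2, -2, -5, 5]
Extract 4: [-2, -5, -2, 4, 5]
Extract -2: [-2, -5, -2, 4, 5]
Extract -2: [-5, -2, -2, 4, 5]


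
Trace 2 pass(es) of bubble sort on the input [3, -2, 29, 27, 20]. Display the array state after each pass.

After pass 1: [-2, 3, 27, 20, 29] (3 swaps)
After pass 2: [-2, 3, 20, 27, 29] (1 swaps)
Total swaps: 4


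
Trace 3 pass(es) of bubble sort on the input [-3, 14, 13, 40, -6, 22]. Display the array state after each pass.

After pass 1: [-3, 13, 14, -6, 22, 40] (3 swaps)
After pass 2: [-3, 13, -6, 14, 22, 40] (1 swaps)
After pass 3: [-3, -6, 13, 14, 22, 40] (1 swaps)
Total swaps: 5


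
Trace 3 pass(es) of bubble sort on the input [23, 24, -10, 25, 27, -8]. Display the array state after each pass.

After pass 1: [23, -10, 24, 25, -8, 27] (2 swaps)
After pass 2: [-10, 23, 24, -8, 25, 27] (2 swaps)
After pass 3: [-10, 23, -8, 24, 25, 27] (1 swaps)
Total swaps: 5


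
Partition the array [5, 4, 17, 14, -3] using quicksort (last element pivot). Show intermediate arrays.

Partition 1: pivot=-3 at index 0 -> [-3, 4, 17, 14, 5]
Partition 2: pivot=5 at index 2 -> [-3, 4, 5, 14, 17]
Partition 3: pivot=17 at index 4 -> [-3, 4, 5, 14, 17]


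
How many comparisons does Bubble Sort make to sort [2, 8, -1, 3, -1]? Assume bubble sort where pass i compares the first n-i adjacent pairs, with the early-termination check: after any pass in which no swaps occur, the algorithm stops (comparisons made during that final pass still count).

Pass 1: compare adjacent pairs (0,1)..(3,4) = 4 comparison(s), 3 swap(s) -> [2, -1, 3, -1, 8]
Pass 2: compare adjacent pairs (0,1)..(2,3) = 3 comparison(s), 2 swap(s) -> [-1, 2, -1, 3, 8]
Pass 3: compare adjacent pairs (0,1)..(1,2) = 2 comparison(s), 1 swap(s) -> [-1, -1, 2, 3, 8]
Pass 4: compare adjacent pairs (0,1)..(0,1) = 1 comparison(s), 0 swap(s) -> [-1, -1, 2, 3, 8]
No swaps in this pass, so bubble sort stops here.
Total comparisons: 4 + 3 + 2 + 1 = 10


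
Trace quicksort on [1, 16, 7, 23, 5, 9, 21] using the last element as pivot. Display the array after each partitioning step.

Partition 1: pivot=21 at index 5 -> [1, 16, 7, 5, 9, 21, 23]
Partition 2: pivot=9 at index 3 -> [1, 7, 5, 9, 16, 21, 23]
Partition 3: pivot=5 at index 1 -> [1, 5, 7, 9, 16, 21, 23]


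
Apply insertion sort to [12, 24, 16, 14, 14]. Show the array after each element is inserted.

First element 12 is already 'sorted'
Insert 24: shifted 0 elements -> [12, 24, 16, 14, 14]
Insert 16: shifted 1 elements -> [12, 16, 24, 14, 14]
Insert 14: shifted 2 elements -> [12, 14, 16, 24, 14]
Insert 14: shifted 2 elements -> [12, 14, 14, 16, 24]


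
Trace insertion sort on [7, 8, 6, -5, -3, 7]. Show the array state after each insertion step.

First element 7 is already 'sorted'
Insert 8: shifted 0 elements -> [7, 8, 6, -5, -3, 7]
Insert 6: shifted 2 elements -> [6, 7, 8, -5, -3, 7]
Insert -5: shifted 3 elements -> [-5, 6, 7, 8, -3, 7]
Insert -3: shifted 3 elements -> [-5, -3, 6, 7, 8, 7]
Insert 7: shifted 1 elements -> [-5, -3, 6, 7, 7, 8]


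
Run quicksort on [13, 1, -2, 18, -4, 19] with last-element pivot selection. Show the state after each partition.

Partition 1: pivot=19 at index 5 -> [13, 1, -2, 18, -4, 19]
Partition 2: pivot=-4 at index 0 -> [-4, 1, -2, 18, 13, 19]
Partition 3: pivot=13 at index 3 -> [-4, 1, -2, 13, 18, 19]
Partition 4: pivot=-2 at index 1 -> [-4, -2, 1, 13, 18, 19]


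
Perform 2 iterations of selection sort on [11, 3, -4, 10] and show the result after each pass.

Pass 1: Select minimum -4 at index 2, swap -> [-4, 3, 11, 10]
Pass 2: Select minimum 3 at index 1, swap -> [-4, 3, 11, 10]


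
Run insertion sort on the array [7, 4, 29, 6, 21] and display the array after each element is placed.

First element 7 is already 'sorted'
Insert 4: shifted 1 elements -> [4, 7, 29, 6, 21]
Insert 29: shifted 0 elements -> [4, 7, 29, 6, 21]
Insert 6: shifted 2 elements -> [4, 6, 7, 29, 21]
Insert 21: shifted 1 elements -> [4, 6, 7, 21, 29]


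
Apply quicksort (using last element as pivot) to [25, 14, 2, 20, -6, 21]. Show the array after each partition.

Partition 1: pivot=21 at index 4 -> [14, 2, 20, -6, 21, 25]
Partition 2: pivot=-6 at index 0 -> [-6, 2, 20, 14, 21, 25]
Partition 3: pivot=14 at index 2 -> [-6, 2, 14, 20, 21, 25]


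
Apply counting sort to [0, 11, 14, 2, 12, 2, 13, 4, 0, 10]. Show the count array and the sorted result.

Count array: [2, 0, 2, 0, 1, 0, 0, 0, 0, 0, 1, 1, 1, 1, 1]
(count[i] = number of elements equal to i)
Cumulative count: [2, 2, 4, 4, 5, 5, 5, 5, 5, 5, 6, 7, 8, 9, 10]
Sorted: [0, 0, 2, 2, 4, 10, 11, 12, 13, 14]


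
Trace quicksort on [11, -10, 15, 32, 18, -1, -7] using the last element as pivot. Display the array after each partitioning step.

Partition 1: pivot=-7 at index 1 -> [-10, -7, 15, 32, 18, -1, 11]
Partition 2: pivot=11 at index 3 -> [-10, -7, -1, 11, 18, 15, 32]
Partition 3: pivot=32 at index 6 -> [-10, -7, -1, 11, 18, 15, 32]
Partition 4: pivot=15 at index 4 -> [-10, -7, -1, 11, 15, 18, 32]


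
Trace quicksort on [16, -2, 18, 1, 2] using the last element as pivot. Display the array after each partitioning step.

Partition 1: pivot=2 at index 2 -> [-2, 1, 2, 16, 18]
Partition 2: pivot=1 at index 1 -> [-2, 1, 2, 16, 18]
Partition 3: pivot=18 at index 4 -> [-2, 1, 2, 16, 18]


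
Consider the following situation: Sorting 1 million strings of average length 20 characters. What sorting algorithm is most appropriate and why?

Best choice: MSD radix sort or Mergesort
Reason: MSD radix sort is a non-comparison sort that buckets the strings by successive character positions, running in time proportional to the total number of characters examined rather than O(n log n) string comparisons; mergesort is a stable O(n log n)-comparison alternative that works for arbitrary variable-length keys


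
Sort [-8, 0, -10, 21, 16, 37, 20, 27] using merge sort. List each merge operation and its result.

Divide and conquer:
  Merge [-8] + [0] -> [-8, 0]
  Merge [-10] + [21] -> [-10, 21]
  Merge [-8, 0] + [-10, 21] -> [-10, -8, 0, 21]
  Merge [16] + [37] -> [16, 37]
  Merge [20] + [27] -> [20, 27]
  Merge [16, 37] + [20, 27] -> [16, 20, 27, 37]
  Merge [-10, -8, 0, 21] + [16, 20, 27, 37] -> [-10, -8, 0, 16, 20, 21, 27, 37]


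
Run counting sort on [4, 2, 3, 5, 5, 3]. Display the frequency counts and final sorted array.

Count array: [0, 0, 1, 2, 1, 2]
(count[i] = number of elements equal to i)
Cumulative count: [0, 0, 1, 3, 4, 6]
Sorted: [2, 3, 3, 4, 5, 5]


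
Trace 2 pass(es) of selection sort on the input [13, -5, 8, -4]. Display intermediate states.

Pass 1: Select minimum -5 at index 1, swap -> [-5, 13, 8, -4]
Pass 2: Select minimum -4 at index 3, swap -> [-5, -4, 8, 13]


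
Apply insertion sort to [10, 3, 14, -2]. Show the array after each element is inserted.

First element 10 is already 'sorted'
Insert 3: shifted 1 elements -> [3, 10, 14, -2]
Insert 14: shifted 0 elements -> [3, 10, 14, -2]
Insert -2: shifted 3 elements -> [-2, 3, 10, 14]
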